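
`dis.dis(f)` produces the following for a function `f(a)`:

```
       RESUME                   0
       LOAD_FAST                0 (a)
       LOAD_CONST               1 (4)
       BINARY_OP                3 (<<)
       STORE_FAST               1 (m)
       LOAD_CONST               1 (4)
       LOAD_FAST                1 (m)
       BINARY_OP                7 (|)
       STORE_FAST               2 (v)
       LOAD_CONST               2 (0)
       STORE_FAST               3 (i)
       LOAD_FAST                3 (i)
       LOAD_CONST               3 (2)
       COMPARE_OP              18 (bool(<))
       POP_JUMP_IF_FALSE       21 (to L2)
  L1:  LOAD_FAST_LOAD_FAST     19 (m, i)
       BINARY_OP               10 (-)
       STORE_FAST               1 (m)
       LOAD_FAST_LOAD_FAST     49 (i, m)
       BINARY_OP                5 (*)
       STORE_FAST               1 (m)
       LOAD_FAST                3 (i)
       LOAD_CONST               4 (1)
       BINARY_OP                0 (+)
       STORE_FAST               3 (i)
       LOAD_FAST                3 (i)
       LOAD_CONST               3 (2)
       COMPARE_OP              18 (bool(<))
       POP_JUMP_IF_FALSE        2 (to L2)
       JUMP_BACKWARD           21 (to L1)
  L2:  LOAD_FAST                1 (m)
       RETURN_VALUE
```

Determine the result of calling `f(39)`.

LOAD_FAST a → push 39. Stack: [39]
LOAD_CONST → push 4. Stack: [39, 4]
BINARY_OP << → 39 << 4 = 624. Stack: [624]
STORE_FAST m → m=624. Stack: []
LOAD_CONST → push 4. Stack: [4]
LOAD_FAST m → push 624. Stack: [4, 624]
BINARY_OP | → 4 | 624 = 628. Stack: [628]
STORE_FAST v → v=628. Stack: []
LOAD_CONST → push 0. Stack: [0]
STORE_FAST i → i=0. Stack: []
LOAD_FAST i → push 0. Stack: [0]
LOAD_CONST → push 2. Stack: [0, 2]
COMPARE_OP bool(<) → 0 vs 2 = True. Stack: [True]
POP_JUMP_IF_FALSE → pop True; no jump. Stack: []
LOAD_FAST_LOAD_FAST m,i → push 624,0. Stack: [624, 0]
BINARY_OP - → 624 - 0 = 624. Stack: [624]
STORE_FAST m → m=624. Stack: []
LOAD_FAST_LOAD_FAST i,m → push 0,624. Stack: [0, 624]
BINARY_OP * → 0 * 624 = 0. Stack: [0]
STORE_FAST m → m=0. Stack: []
LOAD_FAST i → push 0. Stack: [0]
LOAD_CONST → push 1. Stack: [0, 1]
BINARY_OP + → 0 + 1 = 1. Stack: [1]
STORE_FAST i → i=1. Stack: []
LOAD_FAST i → push 1. Stack: [1]
LOAD_CONST → push 2. Stack: [1, 2]
COMPARE_OP bool(<) → 1 vs 2 = True. Stack: [True]
POP_JUMP_IF_FALSE → pop True; no jump. Stack: []
LOAD_FAST_LOAD_FAST m,i → push 0,1. Stack: [0, 1]
BINARY_OP - → 0 - 1 = -1. Stack: [-1]
STORE_FAST m → m=-1. Stack: []
LOAD_FAST_LOAD_FAST i,m → push 1,-1. Stack: [1, -1]
BINARY_OP * → 1 * -1 = -1. Stack: [-1]
STORE_FAST m → m=-1. Stack: []
LOAD_FAST i → push 1. Stack: [1]
LOAD_CONST → push 1. Stack: [1, 1]
BINARY_OP + → 1 + 1 = 2. Stack: [2]
STORE_FAST i → i=2. Stack: []
LOAD_FAST i → push 2. Stack: [2]
LOAD_CONST → push 2. Stack: [2, 2]
COMPARE_OP bool(<) → 2 vs 2 = False. Stack: [False]
POP_JUMP_IF_FALSE → pop False; jump. Stack: []
LOAD_FAST m → push -1. Stack: [-1]
RETURN_VALUE → return -1.

-1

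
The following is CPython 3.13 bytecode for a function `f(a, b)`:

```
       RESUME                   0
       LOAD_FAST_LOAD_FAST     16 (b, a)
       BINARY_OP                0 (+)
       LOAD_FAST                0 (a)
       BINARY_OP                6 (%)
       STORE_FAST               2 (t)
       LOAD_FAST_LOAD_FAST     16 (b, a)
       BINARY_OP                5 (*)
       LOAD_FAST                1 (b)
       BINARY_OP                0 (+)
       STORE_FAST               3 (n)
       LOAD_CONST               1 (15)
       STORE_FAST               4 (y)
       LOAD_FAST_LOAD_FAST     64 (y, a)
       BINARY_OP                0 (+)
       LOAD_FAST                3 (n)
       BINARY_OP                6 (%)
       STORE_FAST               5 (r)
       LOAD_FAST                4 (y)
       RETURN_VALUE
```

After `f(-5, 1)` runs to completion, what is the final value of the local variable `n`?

LOAD_FAST_LOAD_FAST b,a → push 1,-5. Stack: [1, -5]
BINARY_OP + → 1 + -5 = -4. Stack: [-4]
LOAD_FAST a → push -5. Stack: [-4, -5]
BINARY_OP % → -4 % -5 = -4. Stack: [-4]
STORE_FAST t → t=-4. Stack: []
LOAD_FAST_LOAD_FAST b,a → push 1,-5. Stack: [1, -5]
BINARY_OP * → 1 * -5 = -5. Stack: [-5]
LOAD_FAST b → push 1. Stack: [-5, 1]
BINARY_OP + → -5 + 1 = -4. Stack: [-4]
STORE_FAST n → n=-4. Stack: []
LOAD_CONST → push 15. Stack: [15]
STORE_FAST y → y=15. Stack: []
LOAD_FAST_LOAD_FAST y,a → push 15,-5. Stack: [15, -5]
BINARY_OP + → 15 + -5 = 10. Stack: [10]
LOAD_FAST n → push -4. Stack: [10, -4]
BINARY_OP % → 10 % -4 = -2. Stack: [-2]
STORE_FAST r → r=-2. Stack: []
LOAD_FAST y → push 15. Stack: [15]
RETURN_VALUE → return 15.

-4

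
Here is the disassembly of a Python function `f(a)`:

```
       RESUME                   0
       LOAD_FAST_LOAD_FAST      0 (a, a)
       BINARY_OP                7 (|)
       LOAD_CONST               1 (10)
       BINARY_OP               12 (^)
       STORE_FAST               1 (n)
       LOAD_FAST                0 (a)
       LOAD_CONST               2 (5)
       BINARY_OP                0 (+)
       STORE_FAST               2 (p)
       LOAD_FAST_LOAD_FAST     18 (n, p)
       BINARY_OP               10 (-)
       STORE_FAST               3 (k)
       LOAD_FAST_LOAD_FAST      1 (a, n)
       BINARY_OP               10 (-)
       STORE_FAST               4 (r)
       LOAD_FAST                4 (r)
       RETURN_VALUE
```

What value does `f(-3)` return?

LOAD_FAST_LOAD_FAST a,a → push -3,-3. Stack: [-3, -3]
BINARY_OP | → -3 | -3 = -3. Stack: [-3]
LOAD_CONST → push 10. Stack: [-3, 10]
BINARY_OP ^ → -3 ^ 10 = -9. Stack: [-9]
STORE_FAST n → n=-9. Stack: []
LOAD_FAST a → push -3. Stack: [-3]
LOAD_CONST → push 5. Stack: [-3, 5]
BINARY_OP + → -3 + 5 = 2. Stack: [2]
STORE_FAST p → p=2. Stack: []
LOAD_FAST_LOAD_FAST n,p → push -9,2. Stack: [-9, 2]
BINARY_OP - → -9 - 2 = -11. Stack: [-11]
STORE_FAST k → k=-11. Stack: []
LOAD_FAST_LOAD_FAST a,n → push -3,-9. Stack: [-3, -9]
BINARY_OP - → -3 - -9 = 6. Stack: [6]
STORE_FAST r → r=6. Stack: []
LOAD_FAST r → push 6. Stack: [6]
RETURN_VALUE → return 6.

6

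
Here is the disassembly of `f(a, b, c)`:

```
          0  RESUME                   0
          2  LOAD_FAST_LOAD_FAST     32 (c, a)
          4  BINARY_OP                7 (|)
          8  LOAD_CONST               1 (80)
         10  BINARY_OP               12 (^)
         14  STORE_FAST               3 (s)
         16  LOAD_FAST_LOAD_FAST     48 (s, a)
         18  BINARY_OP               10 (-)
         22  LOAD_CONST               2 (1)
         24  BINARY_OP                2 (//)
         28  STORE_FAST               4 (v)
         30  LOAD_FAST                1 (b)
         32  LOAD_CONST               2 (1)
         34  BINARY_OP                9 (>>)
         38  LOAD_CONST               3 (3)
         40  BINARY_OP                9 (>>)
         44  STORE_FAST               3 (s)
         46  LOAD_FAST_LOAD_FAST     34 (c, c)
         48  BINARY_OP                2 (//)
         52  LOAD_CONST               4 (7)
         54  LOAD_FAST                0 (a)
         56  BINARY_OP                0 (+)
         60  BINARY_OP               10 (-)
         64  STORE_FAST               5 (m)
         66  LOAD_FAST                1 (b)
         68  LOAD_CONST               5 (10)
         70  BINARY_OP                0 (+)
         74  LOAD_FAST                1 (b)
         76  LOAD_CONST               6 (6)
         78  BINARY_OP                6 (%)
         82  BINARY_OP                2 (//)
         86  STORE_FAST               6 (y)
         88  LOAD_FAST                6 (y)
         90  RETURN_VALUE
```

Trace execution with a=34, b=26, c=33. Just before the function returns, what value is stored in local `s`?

LOAD_FAST_LOAD_FAST c,a → push 33,34. Stack: [33, 34]
BINARY_OP | → 33 | 34 = 35. Stack: [35]
LOAD_CONST → push 80. Stack: [35, 80]
BINARY_OP ^ → 35 ^ 80 = 115. Stack: [115]
STORE_FAST s → s=115. Stack: []
LOAD_FAST_LOAD_FAST s,a → push 115,34. Stack: [115, 34]
BINARY_OP - → 115 - 34 = 81. Stack: [81]
LOAD_CONST → push 1. Stack: [81, 1]
BINARY_OP // → 81 // 1 = 81. Stack: [81]
STORE_FAST v → v=81. Stack: []
LOAD_FAST b → push 26. Stack: [26]
LOAD_CONST → push 1. Stack: [26, 1]
BINARY_OP >> → 26 >> 1 = 13. Stack: [13]
LOAD_CONST → push 3. Stack: [13, 3]
BINARY_OP >> → 13 >> 3 = 1. Stack: [1]
STORE_FAST s → s=1. Stack: []
LOAD_FAST_LOAD_FAST c,c → push 33,33. Stack: [33, 33]
BINARY_OP // → 33 // 33 = 1. Stack: [1]
LOAD_CONST → push 7. Stack: [1, 7]
LOAD_FAST a → push 34. Stack: [1, 7, 34]
BINARY_OP + → 7 + 34 = 41. Stack: [1, 41]
BINARY_OP - → 1 - 41 = -40. Stack: [-40]
STORE_FAST m → m=-40. Stack: []
LOAD_FAST b → push 26. Stack: [26]
LOAD_CONST → push 10. Stack: [26, 10]
BINARY_OP + → 26 + 10 = 36. Stack: [36]
LOAD_FAST b → push 26. Stack: [36, 26]
LOAD_CONST → push 6. Stack: [36, 26, 6]
BINARY_OP % → 26 % 6 = 2. Stack: [36, 2]
BINARY_OP // → 36 // 2 = 18. Stack: [18]
STORE_FAST y → y=18. Stack: []
LOAD_FAST y → push 18. Stack: [18]
RETURN_VALUE → return 18.

1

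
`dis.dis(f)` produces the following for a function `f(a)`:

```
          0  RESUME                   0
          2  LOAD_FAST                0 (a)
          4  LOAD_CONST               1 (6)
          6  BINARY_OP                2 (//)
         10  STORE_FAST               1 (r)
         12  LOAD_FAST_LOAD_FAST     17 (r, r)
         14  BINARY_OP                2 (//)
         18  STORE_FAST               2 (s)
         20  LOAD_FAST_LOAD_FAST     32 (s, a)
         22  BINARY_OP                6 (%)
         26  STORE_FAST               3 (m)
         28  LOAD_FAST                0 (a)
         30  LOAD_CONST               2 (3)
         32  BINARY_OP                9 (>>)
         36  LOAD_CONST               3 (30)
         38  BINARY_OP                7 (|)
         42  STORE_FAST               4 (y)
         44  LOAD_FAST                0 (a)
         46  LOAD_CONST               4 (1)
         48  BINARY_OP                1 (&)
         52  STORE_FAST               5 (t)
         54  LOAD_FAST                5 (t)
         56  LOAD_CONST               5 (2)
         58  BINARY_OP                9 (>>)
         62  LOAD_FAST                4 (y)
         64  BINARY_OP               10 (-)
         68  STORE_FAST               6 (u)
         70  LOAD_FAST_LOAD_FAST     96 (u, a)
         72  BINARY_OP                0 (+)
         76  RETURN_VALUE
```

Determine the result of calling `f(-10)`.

-8

LOAD_FAST a → push -10. Stack: [-10]
LOAD_CONST → push 6. Stack: [-10, 6]
BINARY_OP // → -10 // 6 = -2. Stack: [-2]
STORE_FAST r → r=-2. Stack: []
LOAD_FAST_LOAD_FAST r,r → push -2,-2. Stack: [-2, -2]
BINARY_OP // → -2 // -2 = 1. Stack: [1]
STORE_FAST s → s=1. Stack: []
LOAD_FAST_LOAD_FAST s,a → push 1,-10. Stack: [1, -10]
BINARY_OP % → 1 % -10 = -9. Stack: [-9]
STORE_FAST m → m=-9. Stack: []
LOAD_FAST a → push -10. Stack: [-10]
LOAD_CONST → push 3. Stack: [-10, 3]
BINARY_OP >> → -10 >> 3 = -2. Stack: [-2]
LOAD_CONST → push 30. Stack: [-2, 30]
BINARY_OP | → -2 | 30 = -2. Stack: [-2]
STORE_FAST y → y=-2. Stack: []
LOAD_FAST a → push -10. Stack: [-10]
LOAD_CONST → push 1. Stack: [-10, 1]
BINARY_OP & → -10 & 1 = 0. Stack: [0]
STORE_FAST t → t=0. Stack: []
LOAD_FAST t → push 0. Stack: [0]
LOAD_CONST → push 2. Stack: [0, 2]
BINARY_OP >> → 0 >> 2 = 0. Stack: [0]
LOAD_FAST y → push -2. Stack: [0, -2]
BINARY_OP - → 0 - -2 = 2. Stack: [2]
STORE_FAST u → u=2. Stack: []
LOAD_FAST_LOAD_FAST u,a → push 2,-10. Stack: [2, -10]
BINARY_OP + → 2 + -10 = -8. Stack: [-8]
RETURN_VALUE → return -8.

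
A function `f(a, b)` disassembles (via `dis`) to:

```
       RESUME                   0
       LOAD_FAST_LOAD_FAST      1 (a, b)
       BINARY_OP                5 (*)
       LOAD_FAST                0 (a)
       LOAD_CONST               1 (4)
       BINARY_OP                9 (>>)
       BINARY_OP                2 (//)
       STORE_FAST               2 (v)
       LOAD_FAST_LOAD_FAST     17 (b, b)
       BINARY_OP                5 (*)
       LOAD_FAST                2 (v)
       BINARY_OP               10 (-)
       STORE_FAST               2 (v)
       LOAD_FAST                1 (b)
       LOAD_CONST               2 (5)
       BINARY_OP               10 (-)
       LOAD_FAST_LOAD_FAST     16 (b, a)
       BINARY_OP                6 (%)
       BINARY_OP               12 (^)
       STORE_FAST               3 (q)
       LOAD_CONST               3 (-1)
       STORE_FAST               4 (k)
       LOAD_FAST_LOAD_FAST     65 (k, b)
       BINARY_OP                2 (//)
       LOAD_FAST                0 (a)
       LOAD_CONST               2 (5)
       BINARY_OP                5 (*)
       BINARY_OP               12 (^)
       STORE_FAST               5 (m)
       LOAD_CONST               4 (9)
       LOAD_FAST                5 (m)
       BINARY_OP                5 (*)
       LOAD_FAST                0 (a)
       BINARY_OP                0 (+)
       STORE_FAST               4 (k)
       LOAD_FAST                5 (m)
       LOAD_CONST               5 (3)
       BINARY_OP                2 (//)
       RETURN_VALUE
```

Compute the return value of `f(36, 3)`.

LOAD_FAST_LOAD_FAST a,b → push 36,3. Stack: [36, 3]
BINARY_OP * → 36 * 3 = 108. Stack: [108]
LOAD_FAST a → push 36. Stack: [108, 36]
LOAD_CONST → push 4. Stack: [108, 36, 4]
BINARY_OP >> → 36 >> 4 = 2. Stack: [108, 2]
BINARY_OP // → 108 // 2 = 54. Stack: [54]
STORE_FAST v → v=54. Stack: []
LOAD_FAST_LOAD_FAST b,b → push 3,3. Stack: [3, 3]
BINARY_OP * → 3 * 3 = 9. Stack: [9]
LOAD_FAST v → push 54. Stack: [9, 54]
BINARY_OP - → 9 - 54 = -45. Stack: [-45]
STORE_FAST v → v=-45. Stack: []
LOAD_FAST b → push 3. Stack: [3]
LOAD_CONST → push 5. Stack: [3, 5]
BINARY_OP - → 3 - 5 = -2. Stack: [-2]
LOAD_FAST_LOAD_FAST b,a → push 3,36. Stack: [-2, 3, 36]
BINARY_OP % → 3 % 36 = 3. Stack: [-2, 3]
BINARY_OP ^ → -2 ^ 3 = -3. Stack: [-3]
STORE_FAST q → q=-3. Stack: []
LOAD_CONST → push -1. Stack: [-1]
STORE_FAST k → k=-1. Stack: []
LOAD_FAST_LOAD_FAST k,b → push -1,3. Stack: [-1, 3]
BINARY_OP // → -1 // 3 = -1. Stack: [-1]
LOAD_FAST a → push 36. Stack: [-1, 36]
LOAD_CONST → push 5. Stack: [-1, 36, 5]
BINARY_OP * → 36 * 5 = 180. Stack: [-1, 180]
BINARY_OP ^ → -1 ^ 180 = -181. Stack: [-181]
STORE_FAST m → m=-181. Stack: []
LOAD_CONST → push 9. Stack: [9]
LOAD_FAST m → push -181. Stack: [9, -181]
BINARY_OP * → 9 * -181 = -1629. Stack: [-1629]
LOAD_FAST a → push 36. Stack: [-1629, 36]
BINARY_OP + → -1629 + 36 = -1593. Stack: [-1593]
STORE_FAST k → k=-1593. Stack: []
LOAD_FAST m → push -181. Stack: [-181]
LOAD_CONST → push 3. Stack: [-181, 3]
BINARY_OP // → -181 // 3 = -61. Stack: [-61]
RETURN_VALUE → return -61.

-61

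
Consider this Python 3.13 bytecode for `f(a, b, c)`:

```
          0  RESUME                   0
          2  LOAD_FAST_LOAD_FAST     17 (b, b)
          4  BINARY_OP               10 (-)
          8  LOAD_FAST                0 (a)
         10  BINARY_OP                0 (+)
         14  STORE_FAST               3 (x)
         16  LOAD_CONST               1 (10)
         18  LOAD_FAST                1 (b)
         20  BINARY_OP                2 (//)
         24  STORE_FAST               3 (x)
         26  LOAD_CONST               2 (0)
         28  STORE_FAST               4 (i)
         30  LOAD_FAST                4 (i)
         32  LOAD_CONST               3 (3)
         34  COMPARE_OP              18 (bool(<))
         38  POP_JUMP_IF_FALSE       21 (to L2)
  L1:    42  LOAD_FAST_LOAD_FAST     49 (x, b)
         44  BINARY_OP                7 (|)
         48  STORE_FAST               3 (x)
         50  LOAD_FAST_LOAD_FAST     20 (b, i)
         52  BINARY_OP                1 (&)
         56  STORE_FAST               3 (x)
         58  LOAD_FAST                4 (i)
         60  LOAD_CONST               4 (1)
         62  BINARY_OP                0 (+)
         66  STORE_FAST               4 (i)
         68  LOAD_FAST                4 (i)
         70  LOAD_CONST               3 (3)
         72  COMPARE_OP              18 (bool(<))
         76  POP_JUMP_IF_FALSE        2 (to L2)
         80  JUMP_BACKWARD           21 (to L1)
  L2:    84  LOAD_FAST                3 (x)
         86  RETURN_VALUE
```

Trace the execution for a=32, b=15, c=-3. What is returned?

LOAD_FAST_LOAD_FAST b,b → push 15,15. Stack: [15, 15]
BINARY_OP - → 15 - 15 = 0. Stack: [0]
LOAD_FAST a → push 32. Stack: [0, 32]
BINARY_OP + → 0 + 32 = 32. Stack: [32]
STORE_FAST x → x=32. Stack: []
LOAD_CONST → push 10. Stack: [10]
LOAD_FAST b → push 15. Stack: [10, 15]
BINARY_OP // → 10 // 15 = 0. Stack: [0]
STORE_FAST x → x=0. Stack: []
LOAD_CONST → push 0. Stack: [0]
STORE_FAST i → i=0. Stack: []
LOAD_FAST i → push 0. Stack: [0]
LOAD_CONST → push 3. Stack: [0, 3]
COMPARE_OP bool(<) → 0 vs 3 = True. Stack: [True]
POP_JUMP_IF_FALSE → pop True; no jump. Stack: []
LOAD_FAST_LOAD_FAST x,b → push 0,15. Stack: [0, 15]
BINARY_OP | → 0 | 15 = 15. Stack: [15]
STORE_FAST x → x=15. Stack: []
LOAD_FAST_LOAD_FAST b,i → push 15,0. Stack: [15, 0]
BINARY_OP & → 15 & 0 = 0. Stack: [0]
STORE_FAST x → x=0. Stack: []
LOAD_FAST i → push 0. Stack: [0]
LOAD_CONST → push 1. Stack: [0, 1]
BINARY_OP + → 0 + 1 = 1. Stack: [1]
STORE_FAST i → i=1. Stack: []
LOAD_FAST i → push 1. Stack: [1]
LOAD_CONST → push 3. Stack: [1, 3]
COMPARE_OP bool(<) → 1 vs 3 = True. Stack: [True]
POP_JUMP_IF_FALSE → pop True; no jump. Stack: []
LOAD_FAST_LOAD_FAST x,b → push 0,15. Stack: [0, 15]
BINARY_OP | → 0 | 15 = 15. Stack: [15]
STORE_FAST x → x=15. Stack: []
LOAD_FAST_LOAD_FAST b,i → push 15,1. Stack: [15, 1]
BINARY_OP & → 15 & 1 = 1. Stack: [1]
STORE_FAST x → x=1. Stack: []
LOAD_FAST i → push 1. Stack: [1]
LOAD_CONST → push 1. Stack: [1, 1]
BINARY_OP + → 1 + 1 = 2. Stack: [2]
STORE_FAST i → i=2. Stack: []
LOAD_FAST i → push 2. Stack: [2]
LOAD_CONST → push 3. Stack: [2, 3]
COMPARE_OP bool(<) → 2 vs 3 = True. Stack: [True]
POP_JUMP_IF_FALSE → pop True; no jump. Stack: []
LOAD_FAST_LOAD_FAST x,b → push 1,15. Stack: [1, 15]
BINARY_OP | → 1 | 15 = 15. Stack: [15]
STORE_FAST x → x=15. Stack: []
LOAD_FAST_LOAD_FAST b,i → push 15,2. Stack: [15, 2]
BINARY_OP & → 15 & 2 = 2. Stack: [2]
STORE_FAST x → x=2. Stack: []
LOAD_FAST i → push 2. Stack: [2]
LOAD_CONST → push 1. Stack: [2, 1]
BINARY_OP + → 2 + 1 = 3. Stack: [3]
STORE_FAST i → i=3. Stack: []
LOAD_FAST i → push 3. Stack: [3]
LOAD_CONST → push 3. Stack: [3, 3]
COMPARE_OP bool(<) → 3 vs 3 = False. Stack: [False]
POP_JUMP_IF_FALSE → pop False; jump. Stack: []
LOAD_FAST x → push 2. Stack: [2]
RETURN_VALUE → return 2.

2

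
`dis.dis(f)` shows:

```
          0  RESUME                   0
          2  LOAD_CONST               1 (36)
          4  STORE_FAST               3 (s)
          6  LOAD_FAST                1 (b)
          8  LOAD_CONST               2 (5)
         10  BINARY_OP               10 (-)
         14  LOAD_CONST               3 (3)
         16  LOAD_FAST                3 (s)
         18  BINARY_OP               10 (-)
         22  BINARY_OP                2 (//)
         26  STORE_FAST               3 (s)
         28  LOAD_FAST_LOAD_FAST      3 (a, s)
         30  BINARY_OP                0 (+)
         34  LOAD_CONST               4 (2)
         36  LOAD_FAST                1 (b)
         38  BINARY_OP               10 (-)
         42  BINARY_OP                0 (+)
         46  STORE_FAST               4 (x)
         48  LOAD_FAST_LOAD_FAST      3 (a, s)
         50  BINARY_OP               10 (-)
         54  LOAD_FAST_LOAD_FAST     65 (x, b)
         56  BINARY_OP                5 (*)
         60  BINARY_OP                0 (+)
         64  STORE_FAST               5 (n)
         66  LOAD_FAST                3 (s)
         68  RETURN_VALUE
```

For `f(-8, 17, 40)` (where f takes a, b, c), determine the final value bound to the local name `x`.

-24

LOAD_CONST → push 36. Stack: [36]
STORE_FAST s → s=36. Stack: []
LOAD_FAST b → push 17. Stack: [17]
LOAD_CONST → push 5. Stack: [17, 5]
BINARY_OP - → 17 - 5 = 12. Stack: [12]
LOAD_CONST → push 3. Stack: [12, 3]
LOAD_FAST s → push 36. Stack: [12, 3, 36]
BINARY_OP - → 3 - 36 = -33. Stack: [12, -33]
BINARY_OP // → 12 // -33 = -1. Stack: [-1]
STORE_FAST s → s=-1. Stack: []
LOAD_FAST_LOAD_FAST a,s → push -8,-1. Stack: [-8, -1]
BINARY_OP + → -8 + -1 = -9. Stack: [-9]
LOAD_CONST → push 2. Stack: [-9, 2]
LOAD_FAST b → push 17. Stack: [-9, 2, 17]
BINARY_OP - → 2 - 17 = -15. Stack: [-9, -15]
BINARY_OP + → -9 + -15 = -24. Stack: [-24]
STORE_FAST x → x=-24. Stack: []
LOAD_FAST_LOAD_FAST a,s → push -8,-1. Stack: [-8, -1]
BINARY_OP - → -8 - -1 = -7. Stack: [-7]
LOAD_FAST_LOAD_FAST x,b → push -24,17. Stack: [-7, -24, 17]
BINARY_OP * → -24 * 17 = -408. Stack: [-7, -408]
BINARY_OP + → -7 + -408 = -415. Stack: [-415]
STORE_FAST n → n=-415. Stack: []
LOAD_FAST s → push -1. Stack: [-1]
RETURN_VALUE → return -1.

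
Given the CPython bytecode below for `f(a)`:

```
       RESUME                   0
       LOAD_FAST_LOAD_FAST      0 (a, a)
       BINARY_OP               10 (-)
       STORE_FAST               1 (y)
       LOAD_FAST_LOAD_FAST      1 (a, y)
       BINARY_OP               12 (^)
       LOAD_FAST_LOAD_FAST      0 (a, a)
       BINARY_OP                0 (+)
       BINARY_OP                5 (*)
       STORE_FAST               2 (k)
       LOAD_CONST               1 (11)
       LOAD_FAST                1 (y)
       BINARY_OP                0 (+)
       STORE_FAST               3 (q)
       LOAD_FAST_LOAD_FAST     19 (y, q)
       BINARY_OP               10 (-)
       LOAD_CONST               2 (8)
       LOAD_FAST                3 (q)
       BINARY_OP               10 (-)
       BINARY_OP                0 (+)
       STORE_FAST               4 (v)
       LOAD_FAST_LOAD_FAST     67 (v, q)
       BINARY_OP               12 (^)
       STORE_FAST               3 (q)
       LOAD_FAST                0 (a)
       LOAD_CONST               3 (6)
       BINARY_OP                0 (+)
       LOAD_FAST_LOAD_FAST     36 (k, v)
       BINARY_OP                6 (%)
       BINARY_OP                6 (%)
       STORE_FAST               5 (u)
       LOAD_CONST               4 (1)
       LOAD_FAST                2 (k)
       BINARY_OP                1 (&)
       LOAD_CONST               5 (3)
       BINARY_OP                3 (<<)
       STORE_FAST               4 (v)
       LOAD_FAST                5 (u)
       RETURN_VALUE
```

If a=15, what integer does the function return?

LOAD_FAST_LOAD_FAST a,a → push 15,15. Stack: [15, 15]
BINARY_OP - → 15 - 15 = 0. Stack: [0]
STORE_FAST y → y=0. Stack: []
LOAD_FAST_LOAD_FAST a,y → push 15,0. Stack: [15, 0]
BINARY_OP ^ → 15 ^ 0 = 15. Stack: [15]
LOAD_FAST_LOAD_FAST a,a → push 15,15. Stack: [15, 15, 15]
BINARY_OP + → 15 + 15 = 30. Stack: [15, 30]
BINARY_OP * → 15 * 30 = 450. Stack: [450]
STORE_FAST k → k=450. Stack: []
LOAD_CONST → push 11. Stack: [11]
LOAD_FAST y → push 0. Stack: [11, 0]
BINARY_OP + → 11 + 0 = 11. Stack: [11]
STORE_FAST q → q=11. Stack: []
LOAD_FAST_LOAD_FAST y,q → push 0,11. Stack: [0, 11]
BINARY_OP - → 0 - 11 = -11. Stack: [-11]
LOAD_CONST → push 8. Stack: [-11, 8]
LOAD_FAST q → push 11. Stack: [-11, 8, 11]
BINARY_OP - → 8 - 11 = -3. Stack: [-11, -3]
BINARY_OP + → -11 + -3 = -14. Stack: [-14]
STORE_FAST v → v=-14. Stack: []
LOAD_FAST_LOAD_FAST v,q → push -14,11. Stack: [-14, 11]
BINARY_OP ^ → -14 ^ 11 = -7. Stack: [-7]
STORE_FAST q → q=-7. Stack: []
LOAD_FAST a → push 15. Stack: [15]
LOAD_CONST → push 6. Stack: [15, 6]
BINARY_OP + → 15 + 6 = 21. Stack: [21]
LOAD_FAST_LOAD_FAST k,v → push 450,-14. Stack: [21, 450, -14]
BINARY_OP % → 450 % -14 = -12. Stack: [21, -12]
BINARY_OP % → 21 % -12 = -3. Stack: [-3]
STORE_FAST u → u=-3. Stack: []
LOAD_CONST → push 1. Stack: [1]
LOAD_FAST k → push 450. Stack: [1, 450]
BINARY_OP & → 1 & 450 = 0. Stack: [0]
LOAD_CONST → push 3. Stack: [0, 3]
BINARY_OP << → 0 << 3 = 0. Stack: [0]
STORE_FAST v → v=0. Stack: []
LOAD_FAST u → push -3. Stack: [-3]
RETURN_VALUE → return -3.

-3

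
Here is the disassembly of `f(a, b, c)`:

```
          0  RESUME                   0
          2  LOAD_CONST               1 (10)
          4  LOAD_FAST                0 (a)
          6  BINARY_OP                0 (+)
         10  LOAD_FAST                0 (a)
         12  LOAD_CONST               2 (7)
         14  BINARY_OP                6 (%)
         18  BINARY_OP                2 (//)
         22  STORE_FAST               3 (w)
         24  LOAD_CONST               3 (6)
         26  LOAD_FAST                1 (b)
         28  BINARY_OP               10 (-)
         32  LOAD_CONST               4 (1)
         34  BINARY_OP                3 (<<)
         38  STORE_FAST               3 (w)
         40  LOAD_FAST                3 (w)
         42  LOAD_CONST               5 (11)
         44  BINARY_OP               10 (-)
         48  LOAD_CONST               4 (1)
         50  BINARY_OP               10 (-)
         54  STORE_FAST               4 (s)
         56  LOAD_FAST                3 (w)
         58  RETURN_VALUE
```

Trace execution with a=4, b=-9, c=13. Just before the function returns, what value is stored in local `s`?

LOAD_CONST → push 10. Stack: [10]
LOAD_FAST a → push 4. Stack: [10, 4]
BINARY_OP + → 10 + 4 = 14. Stack: [14]
LOAD_FAST a → push 4. Stack: [14, 4]
LOAD_CONST → push 7. Stack: [14, 4, 7]
BINARY_OP % → 4 % 7 = 4. Stack: [14, 4]
BINARY_OP // → 14 // 4 = 3. Stack: [3]
STORE_FAST w → w=3. Stack: []
LOAD_CONST → push 6. Stack: [6]
LOAD_FAST b → push -9. Stack: [6, -9]
BINARY_OP - → 6 - -9 = 15. Stack: [15]
LOAD_CONST → push 1. Stack: [15, 1]
BINARY_OP << → 15 << 1 = 30. Stack: [30]
STORE_FAST w → w=30. Stack: []
LOAD_FAST w → push 30. Stack: [30]
LOAD_CONST → push 11. Stack: [30, 11]
BINARY_OP - → 30 - 11 = 19. Stack: [19]
LOAD_CONST → push 1. Stack: [19, 1]
BINARY_OP - → 19 - 1 = 18. Stack: [18]
STORE_FAST s → s=18. Stack: []
LOAD_FAST w → push 30. Stack: [30]
RETURN_VALUE → return 30.

18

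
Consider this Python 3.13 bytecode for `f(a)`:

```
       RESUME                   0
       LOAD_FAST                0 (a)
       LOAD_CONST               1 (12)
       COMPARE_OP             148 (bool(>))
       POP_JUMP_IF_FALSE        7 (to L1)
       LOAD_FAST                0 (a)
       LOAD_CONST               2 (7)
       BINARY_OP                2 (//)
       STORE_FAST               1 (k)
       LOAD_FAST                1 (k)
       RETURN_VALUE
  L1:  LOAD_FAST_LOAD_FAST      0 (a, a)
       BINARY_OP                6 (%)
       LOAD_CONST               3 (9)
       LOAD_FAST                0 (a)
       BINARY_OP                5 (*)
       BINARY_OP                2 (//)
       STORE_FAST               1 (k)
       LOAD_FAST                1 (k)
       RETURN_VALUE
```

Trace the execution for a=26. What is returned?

LOAD_FAST a → push 26. Stack: [26]
LOAD_CONST → push 12. Stack: [26, 12]
COMPARE_OP bool(>) → 26 vs 12 = True. Stack: [True]
POP_JUMP_IF_FALSE → pop True; no jump. Stack: []
LOAD_FAST a → push 26. Stack: [26]
LOAD_CONST → push 7. Stack: [26, 7]
BINARY_OP // → 26 // 7 = 3. Stack: [3]
STORE_FAST k → k=3. Stack: []
LOAD_FAST k → push 3. Stack: [3]
RETURN_VALUE → return 3.

3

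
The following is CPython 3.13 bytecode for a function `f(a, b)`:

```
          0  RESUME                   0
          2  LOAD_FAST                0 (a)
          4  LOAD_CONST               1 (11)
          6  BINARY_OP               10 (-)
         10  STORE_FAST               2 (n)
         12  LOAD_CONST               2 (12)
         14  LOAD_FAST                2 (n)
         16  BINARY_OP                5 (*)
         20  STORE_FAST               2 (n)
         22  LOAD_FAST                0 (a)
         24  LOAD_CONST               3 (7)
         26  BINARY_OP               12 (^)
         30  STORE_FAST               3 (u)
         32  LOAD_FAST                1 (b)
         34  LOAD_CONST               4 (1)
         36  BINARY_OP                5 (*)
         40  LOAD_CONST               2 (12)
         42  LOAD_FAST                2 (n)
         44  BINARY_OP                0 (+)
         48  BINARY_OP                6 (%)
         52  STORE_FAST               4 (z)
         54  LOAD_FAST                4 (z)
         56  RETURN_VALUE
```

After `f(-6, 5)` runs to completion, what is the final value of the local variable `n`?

-204

LOAD_FAST a → push -6. Stack: [-6]
LOAD_CONST → push 11. Stack: [-6, 11]
BINARY_OP - → -6 - 11 = -17. Stack: [-17]
STORE_FAST n → n=-17. Stack: []
LOAD_CONST → push 12. Stack: [12]
LOAD_FAST n → push -17. Stack: [12, -17]
BINARY_OP * → 12 * -17 = -204. Stack: [-204]
STORE_FAST n → n=-204. Stack: []
LOAD_FAST a → push -6. Stack: [-6]
LOAD_CONST → push 7. Stack: [-6, 7]
BINARY_OP ^ → -6 ^ 7 = -3. Stack: [-3]
STORE_FAST u → u=-3. Stack: []
LOAD_FAST b → push 5. Stack: [5]
LOAD_CONST → push 1. Stack: [5, 1]
BINARY_OP * → 5 * 1 = 5. Stack: [5]
LOAD_CONST → push 12. Stack: [5, 12]
LOAD_FAST n → push -204. Stack: [5, 12, -204]
BINARY_OP + → 12 + -204 = -192. Stack: [5, -192]
BINARY_OP % → 5 % -192 = -187. Stack: [-187]
STORE_FAST z → z=-187. Stack: []
LOAD_FAST z → push -187. Stack: [-187]
RETURN_VALUE → return -187.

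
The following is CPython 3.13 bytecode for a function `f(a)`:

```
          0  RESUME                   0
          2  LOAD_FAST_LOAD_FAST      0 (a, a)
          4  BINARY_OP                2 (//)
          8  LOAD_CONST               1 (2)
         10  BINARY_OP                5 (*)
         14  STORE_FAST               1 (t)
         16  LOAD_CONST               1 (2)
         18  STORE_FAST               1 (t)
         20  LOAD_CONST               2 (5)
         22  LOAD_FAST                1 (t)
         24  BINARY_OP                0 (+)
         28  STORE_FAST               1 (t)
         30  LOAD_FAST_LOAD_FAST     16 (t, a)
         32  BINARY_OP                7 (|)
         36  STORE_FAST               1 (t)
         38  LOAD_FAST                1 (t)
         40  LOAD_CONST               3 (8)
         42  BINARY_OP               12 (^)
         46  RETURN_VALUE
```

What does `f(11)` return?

LOAD_FAST_LOAD_FAST a,a → push 11,11. Stack: [11, 11]
BINARY_OP // → 11 // 11 = 1. Stack: [1]
LOAD_CONST → push 2. Stack: [1, 2]
BINARY_OP * → 1 * 2 = 2. Stack: [2]
STORE_FAST t → t=2. Stack: []
LOAD_CONST → push 2. Stack: [2]
STORE_FAST t → t=2. Stack: []
LOAD_CONST → push 5. Stack: [5]
LOAD_FAST t → push 2. Stack: [5, 2]
BINARY_OP + → 5 + 2 = 7. Stack: [7]
STORE_FAST t → t=7. Stack: []
LOAD_FAST_LOAD_FAST t,a → push 7,11. Stack: [7, 11]
BINARY_OP | → 7 | 11 = 15. Stack: [15]
STORE_FAST t → t=15. Stack: []
LOAD_FAST t → push 15. Stack: [15]
LOAD_CONST → push 8. Stack: [15, 8]
BINARY_OP ^ → 15 ^ 8 = 7. Stack: [7]
RETURN_VALUE → return 7.

7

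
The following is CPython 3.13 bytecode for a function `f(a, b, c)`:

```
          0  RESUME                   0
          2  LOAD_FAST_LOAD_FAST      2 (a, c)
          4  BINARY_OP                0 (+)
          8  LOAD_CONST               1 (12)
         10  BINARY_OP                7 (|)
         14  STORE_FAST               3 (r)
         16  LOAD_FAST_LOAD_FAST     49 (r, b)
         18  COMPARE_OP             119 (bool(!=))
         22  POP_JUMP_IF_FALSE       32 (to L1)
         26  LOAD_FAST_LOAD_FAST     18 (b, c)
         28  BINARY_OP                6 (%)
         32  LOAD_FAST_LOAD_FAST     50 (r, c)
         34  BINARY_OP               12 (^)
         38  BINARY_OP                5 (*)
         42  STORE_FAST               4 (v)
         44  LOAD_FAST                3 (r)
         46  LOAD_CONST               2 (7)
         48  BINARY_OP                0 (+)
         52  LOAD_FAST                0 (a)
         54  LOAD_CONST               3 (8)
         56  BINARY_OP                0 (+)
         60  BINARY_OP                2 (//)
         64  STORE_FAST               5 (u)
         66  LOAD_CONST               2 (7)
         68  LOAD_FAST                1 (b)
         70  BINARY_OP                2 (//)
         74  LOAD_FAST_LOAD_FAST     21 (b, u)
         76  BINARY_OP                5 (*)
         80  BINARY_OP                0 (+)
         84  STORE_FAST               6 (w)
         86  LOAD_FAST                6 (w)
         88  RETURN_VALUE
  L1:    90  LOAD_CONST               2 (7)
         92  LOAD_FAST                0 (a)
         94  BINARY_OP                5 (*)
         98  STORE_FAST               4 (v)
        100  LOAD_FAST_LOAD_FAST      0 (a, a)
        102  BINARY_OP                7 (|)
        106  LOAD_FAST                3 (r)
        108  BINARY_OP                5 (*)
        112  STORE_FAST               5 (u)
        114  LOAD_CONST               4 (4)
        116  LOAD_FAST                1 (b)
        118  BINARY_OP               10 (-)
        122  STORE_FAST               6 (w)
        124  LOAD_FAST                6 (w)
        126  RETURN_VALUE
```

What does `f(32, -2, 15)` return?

LOAD_FAST_LOAD_FAST a,c → push 32,15. Stack: [32, 15]
BINARY_OP + → 32 + 15 = 47. Stack: [47]
LOAD_CONST → push 12. Stack: [47, 12]
BINARY_OP | → 47 | 12 = 47. Stack: [47]
STORE_FAST r → r=47. Stack: []
LOAD_FAST_LOAD_FAST r,b → push 47,-2. Stack: [47, -2]
COMPARE_OP bool(!=) → 47 vs -2 = True. Stack: [True]
POP_JUMP_IF_FALSE → pop True; no jump. Stack: []
LOAD_FAST_LOAD_FAST b,c → push -2,15. Stack: [-2, 15]
BINARY_OP % → -2 % 15 = 13. Stack: [13]
LOAD_FAST_LOAD_FAST r,c → push 47,15. Stack: [13, 47, 15]
BINARY_OP ^ → 47 ^ 15 = 32. Stack: [13, 32]
BINARY_OP * → 13 * 32 = 416. Stack: [416]
STORE_FAST v → v=416. Stack: []
LOAD_FAST r → push 47. Stack: [47]
LOAD_CONST → push 7. Stack: [47, 7]
BINARY_OP + → 47 + 7 = 54. Stack: [54]
LOAD_FAST a → push 32. Stack: [54, 32]
LOAD_CONST → push 8. Stack: [54, 32, 8]
BINARY_OP + → 32 + 8 = 40. Stack: [54, 40]
BINARY_OP // → 54 // 40 = 1. Stack: [1]
STORE_FAST u → u=1. Stack: []
LOAD_CONST → push 7. Stack: [7]
LOAD_FAST b → push -2. Stack: [7, -2]
BINARY_OP // → 7 // -2 = -4. Stack: [-4]
LOAD_FAST_LOAD_FAST b,u → push -2,1. Stack: [-4, -2, 1]
BINARY_OP * → -2 * 1 = -2. Stack: [-4, -2]
BINARY_OP + → -4 + -2 = -6. Stack: [-6]
STORE_FAST w → w=-6. Stack: []
LOAD_FAST w → push -6. Stack: [-6]
RETURN_VALUE → return -6.

-6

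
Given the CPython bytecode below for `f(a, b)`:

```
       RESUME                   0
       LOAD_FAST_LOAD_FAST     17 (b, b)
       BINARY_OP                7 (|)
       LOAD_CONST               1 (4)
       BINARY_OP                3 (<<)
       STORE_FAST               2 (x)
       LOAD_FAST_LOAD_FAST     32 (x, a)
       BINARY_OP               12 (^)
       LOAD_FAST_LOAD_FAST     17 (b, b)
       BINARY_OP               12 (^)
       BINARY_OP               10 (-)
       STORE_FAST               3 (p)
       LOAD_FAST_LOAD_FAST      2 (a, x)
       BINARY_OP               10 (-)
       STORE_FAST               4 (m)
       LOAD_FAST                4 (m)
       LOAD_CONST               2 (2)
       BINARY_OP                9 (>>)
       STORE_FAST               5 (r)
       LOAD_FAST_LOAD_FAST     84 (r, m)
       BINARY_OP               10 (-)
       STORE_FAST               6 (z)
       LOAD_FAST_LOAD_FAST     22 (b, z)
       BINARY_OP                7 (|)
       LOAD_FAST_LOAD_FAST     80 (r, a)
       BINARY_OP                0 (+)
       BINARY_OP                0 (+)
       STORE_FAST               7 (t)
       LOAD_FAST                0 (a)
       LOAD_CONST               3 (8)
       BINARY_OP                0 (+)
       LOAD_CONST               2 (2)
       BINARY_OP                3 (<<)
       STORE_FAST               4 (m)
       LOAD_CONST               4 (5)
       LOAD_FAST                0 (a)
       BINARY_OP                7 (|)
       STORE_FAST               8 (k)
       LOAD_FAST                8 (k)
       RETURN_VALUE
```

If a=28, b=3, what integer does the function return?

29

LOAD_FAST_LOAD_FAST b,b → push 3,3. Stack: [3, 3]
BINARY_OP | → 3 | 3 = 3. Stack: [3]
LOAD_CONST → push 4. Stack: [3, 4]
BINARY_OP << → 3 << 4 = 48. Stack: [48]
STORE_FAST x → x=48. Stack: []
LOAD_FAST_LOAD_FAST x,a → push 48,28. Stack: [48, 28]
BINARY_OP ^ → 48 ^ 28 = 44. Stack: [44]
LOAD_FAST_LOAD_FAST b,b → push 3,3. Stack: [44, 3, 3]
BINARY_OP ^ → 3 ^ 3 = 0. Stack: [44, 0]
BINARY_OP - → 44 - 0 = 44. Stack: [44]
STORE_FAST p → p=44. Stack: []
LOAD_FAST_LOAD_FAST a,x → push 28,48. Stack: [28, 48]
BINARY_OP - → 28 - 48 = -20. Stack: [-20]
STORE_FAST m → m=-20. Stack: []
LOAD_FAST m → push -20. Stack: [-20]
LOAD_CONST → push 2. Stack: [-20, 2]
BINARY_OP >> → -20 >> 2 = -5. Stack: [-5]
STORE_FAST r → r=-5. Stack: []
LOAD_FAST_LOAD_FAST r,m → push -5,-20. Stack: [-5, -20]
BINARY_OP - → -5 - -20 = 15. Stack: [15]
STORE_FAST z → z=15. Stack: []
LOAD_FAST_LOAD_FAST b,z → push 3,15. Stack: [3, 15]
BINARY_OP | → 3 | 15 = 15. Stack: [15]
LOAD_FAST_LOAD_FAST r,a → push -5,28. Stack: [15, -5, 28]
BINARY_OP + → -5 + 28 = 23. Stack: [15, 23]
BINARY_OP + → 15 + 23 = 38. Stack: [38]
STORE_FAST t → t=38. Stack: []
LOAD_FAST a → push 28. Stack: [28]
LOAD_CONST → push 8. Stack: [28, 8]
BINARY_OP + → 28 + 8 = 36. Stack: [36]
LOAD_CONST → push 2. Stack: [36, 2]
BINARY_OP << → 36 << 2 = 144. Stack: [144]
STORE_FAST m → m=144. Stack: []
LOAD_CONST → push 5. Stack: [5]
LOAD_FAST a → push 28. Stack: [5, 28]
BINARY_OP | → 5 | 28 = 29. Stack: [29]
STORE_FAST k → k=29. Stack: []
LOAD_FAST k → push 29. Stack: [29]
RETURN_VALUE → return 29.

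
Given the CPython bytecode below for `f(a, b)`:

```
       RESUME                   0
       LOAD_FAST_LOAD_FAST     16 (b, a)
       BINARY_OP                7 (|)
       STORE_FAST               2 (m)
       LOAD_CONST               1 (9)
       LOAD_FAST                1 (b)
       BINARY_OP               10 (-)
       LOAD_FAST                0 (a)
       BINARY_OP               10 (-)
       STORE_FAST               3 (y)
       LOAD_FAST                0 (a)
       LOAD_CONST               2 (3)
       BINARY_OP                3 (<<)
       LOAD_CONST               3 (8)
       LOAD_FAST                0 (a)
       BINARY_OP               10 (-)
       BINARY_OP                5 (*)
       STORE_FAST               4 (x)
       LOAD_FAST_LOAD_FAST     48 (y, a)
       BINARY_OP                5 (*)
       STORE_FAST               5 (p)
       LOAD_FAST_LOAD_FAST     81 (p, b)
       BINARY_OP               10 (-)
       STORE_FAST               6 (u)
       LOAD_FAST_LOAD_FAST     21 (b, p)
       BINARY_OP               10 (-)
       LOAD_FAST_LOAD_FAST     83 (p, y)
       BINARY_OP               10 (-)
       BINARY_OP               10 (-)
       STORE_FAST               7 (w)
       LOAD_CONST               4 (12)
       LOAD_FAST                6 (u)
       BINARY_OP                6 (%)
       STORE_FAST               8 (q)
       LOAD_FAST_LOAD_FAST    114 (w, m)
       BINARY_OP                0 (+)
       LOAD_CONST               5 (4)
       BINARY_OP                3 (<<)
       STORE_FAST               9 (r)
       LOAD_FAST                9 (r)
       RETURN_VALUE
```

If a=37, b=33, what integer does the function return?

72368

LOAD_FAST_LOAD_FAST b,a → push 33,37. Stack: [33, 37]
BINARY_OP | → 33 | 37 = 37. Stack: [37]
STORE_FAST m → m=37. Stack: []
LOAD_CONST → push 9. Stack: [9]
LOAD_FAST b → push 33. Stack: [9, 33]
BINARY_OP - → 9 - 33 = -24. Stack: [-24]
LOAD_FAST a → push 37. Stack: [-24, 37]
BINARY_OP - → -24 - 37 = -61. Stack: [-61]
STORE_FAST y → y=-61. Stack: []
LOAD_FAST a → push 37. Stack: [37]
LOAD_CONST → push 3. Stack: [37, 3]
BINARY_OP << → 37 << 3 = 296. Stack: [296]
LOAD_CONST → push 8. Stack: [296, 8]
LOAD_FAST a → push 37. Stack: [296, 8, 37]
BINARY_OP - → 8 - 37 = -29. Stack: [296, -29]
BINARY_OP * → 296 * -29 = -8584. Stack: [-8584]
STORE_FAST x → x=-8584. Stack: []
LOAD_FAST_LOAD_FAST y,a → push -61,37. Stack: [-61, 37]
BINARY_OP * → -61 * 37 = -2257. Stack: [-2257]
STORE_FAST p → p=-2257. Stack: []
LOAD_FAST_LOAD_FAST p,b → push -2257,33. Stack: [-2257, 33]
BINARY_OP - → -2257 - 33 = -2290. Stack: [-2290]
STORE_FAST u → u=-2290. Stack: []
LOAD_FAST_LOAD_FAST b,p → push 33,-2257. Stack: [33, -2257]
BINARY_OP - → 33 - -2257 = 2290. Stack: [2290]
LOAD_FAST_LOAD_FAST p,y → push -2257,-61. Stack: [2290, -2257, -61]
BINARY_OP - → -2257 - -61 = -2196. Stack: [2290, -2196]
BINARY_OP - → 2290 - -2196 = 4486. Stack: [4486]
STORE_FAST w → w=4486. Stack: []
LOAD_CONST → push 12. Stack: [12]
LOAD_FAST u → push -2290. Stack: [12, -2290]
BINARY_OP % → 12 % -2290 = -2278. Stack: [-2278]
STORE_FAST q → q=-2278. Stack: []
LOAD_FAST_LOAD_FAST w,m → push 4486,37. Stack: [4486, 37]
BINARY_OP + → 4486 + 37 = 4523. Stack: [4523]
LOAD_CONST → push 4. Stack: [4523, 4]
BINARY_OP << → 4523 << 4 = 72368. Stack: [72368]
STORE_FAST r → r=72368. Stack: []
LOAD_FAST r → push 72368. Stack: [72368]
RETURN_VALUE → return 72368.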